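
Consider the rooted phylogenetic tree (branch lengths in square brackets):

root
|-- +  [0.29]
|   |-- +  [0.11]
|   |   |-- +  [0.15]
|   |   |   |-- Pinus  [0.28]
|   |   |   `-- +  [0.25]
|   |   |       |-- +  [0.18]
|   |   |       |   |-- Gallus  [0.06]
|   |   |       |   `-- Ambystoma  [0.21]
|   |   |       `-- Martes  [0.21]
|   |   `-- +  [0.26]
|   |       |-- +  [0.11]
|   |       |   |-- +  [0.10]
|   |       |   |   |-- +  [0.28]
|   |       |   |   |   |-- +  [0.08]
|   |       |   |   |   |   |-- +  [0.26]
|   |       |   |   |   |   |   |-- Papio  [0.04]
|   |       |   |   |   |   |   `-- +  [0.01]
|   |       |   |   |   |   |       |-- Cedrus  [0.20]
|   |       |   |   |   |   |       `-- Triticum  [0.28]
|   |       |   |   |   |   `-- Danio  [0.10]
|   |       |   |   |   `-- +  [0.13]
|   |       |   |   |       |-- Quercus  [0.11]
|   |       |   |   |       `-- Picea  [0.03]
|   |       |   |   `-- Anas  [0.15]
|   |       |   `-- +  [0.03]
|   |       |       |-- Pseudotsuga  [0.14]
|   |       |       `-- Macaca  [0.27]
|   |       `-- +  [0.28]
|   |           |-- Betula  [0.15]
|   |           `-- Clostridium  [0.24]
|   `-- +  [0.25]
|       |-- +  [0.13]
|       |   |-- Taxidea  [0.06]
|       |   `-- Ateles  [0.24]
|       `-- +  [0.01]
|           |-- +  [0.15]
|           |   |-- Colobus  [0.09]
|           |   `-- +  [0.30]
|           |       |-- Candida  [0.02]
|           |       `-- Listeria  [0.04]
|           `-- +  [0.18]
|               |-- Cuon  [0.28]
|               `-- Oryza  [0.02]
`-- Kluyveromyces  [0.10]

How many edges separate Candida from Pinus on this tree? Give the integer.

8

The MRCA of Candida and Pinus is the node subtending (((Pinus,((Gallus,Ambystoma),Martes)),((((((Papio,(Cedrus,Triticum)),Danio),(Quercus,Picea)),Anas),(Pseudotsuga,Macaca)),(Betula,Clostridium))),((Taxidea,Ateles),((Colobus,(Candida,Listeria)),(Cuon,Oryza)))).
From Candida up to that node: 5 branches. From Pinus up to the same node: 3 branches. Total: 5 + 3 = 8.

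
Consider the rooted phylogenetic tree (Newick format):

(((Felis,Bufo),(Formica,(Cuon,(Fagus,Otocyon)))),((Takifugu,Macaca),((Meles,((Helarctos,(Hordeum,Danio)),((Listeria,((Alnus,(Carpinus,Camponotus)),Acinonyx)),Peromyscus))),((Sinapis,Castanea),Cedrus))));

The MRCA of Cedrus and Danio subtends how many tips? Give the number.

13

The MRCA of Cedrus and Danio is the node subtending ((Meles,((Helarctos,(Hordeum,Danio)),((Listeria,((Alnus,(Carpinus,Camponotus)),Acinonyx)),Peromyscus))),((Sinapis,Castanea),Cedrus)).
That clade contains 13 terminal taxa: Acinonyx, Alnus, Camponotus, Carpinus, Castanea, Cedrus, Danio, Helarctos, Hordeum, Listeria, Meles, Peromyscus, Sinapis.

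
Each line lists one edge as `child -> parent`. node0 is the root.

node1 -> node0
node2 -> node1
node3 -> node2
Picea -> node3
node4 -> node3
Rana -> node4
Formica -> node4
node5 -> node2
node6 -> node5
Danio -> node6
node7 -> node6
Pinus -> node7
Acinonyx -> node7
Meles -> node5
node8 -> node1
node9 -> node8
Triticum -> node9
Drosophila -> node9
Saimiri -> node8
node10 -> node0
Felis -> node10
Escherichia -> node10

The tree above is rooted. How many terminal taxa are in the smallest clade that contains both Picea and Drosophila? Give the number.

The MRCA of Picea and Drosophila is the node subtending (((Picea,(Rana,Formica)),((Danio,(Pinus,Acinonyx)),Meles)),((Triticum,Drosophila),Saimiri)).
That clade contains 10 terminal taxa: Acinonyx, Danio, Drosophila, Formica, Meles, Picea, Pinus, Rana, Saimiri, Triticum.

10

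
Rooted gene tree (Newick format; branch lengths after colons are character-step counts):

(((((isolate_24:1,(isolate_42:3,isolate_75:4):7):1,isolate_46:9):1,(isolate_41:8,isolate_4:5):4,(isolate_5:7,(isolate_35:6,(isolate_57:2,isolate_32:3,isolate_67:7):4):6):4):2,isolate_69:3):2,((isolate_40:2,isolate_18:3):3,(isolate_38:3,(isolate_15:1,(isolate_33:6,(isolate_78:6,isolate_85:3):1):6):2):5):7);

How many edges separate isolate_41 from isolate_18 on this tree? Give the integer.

The MRCA of isolate_41 and isolate_18 is the root of the tree.
From isolate_41 up to that node: 4 branches. From isolate_18 up to the same node: 3 branches. Total: 4 + 3 = 7.

7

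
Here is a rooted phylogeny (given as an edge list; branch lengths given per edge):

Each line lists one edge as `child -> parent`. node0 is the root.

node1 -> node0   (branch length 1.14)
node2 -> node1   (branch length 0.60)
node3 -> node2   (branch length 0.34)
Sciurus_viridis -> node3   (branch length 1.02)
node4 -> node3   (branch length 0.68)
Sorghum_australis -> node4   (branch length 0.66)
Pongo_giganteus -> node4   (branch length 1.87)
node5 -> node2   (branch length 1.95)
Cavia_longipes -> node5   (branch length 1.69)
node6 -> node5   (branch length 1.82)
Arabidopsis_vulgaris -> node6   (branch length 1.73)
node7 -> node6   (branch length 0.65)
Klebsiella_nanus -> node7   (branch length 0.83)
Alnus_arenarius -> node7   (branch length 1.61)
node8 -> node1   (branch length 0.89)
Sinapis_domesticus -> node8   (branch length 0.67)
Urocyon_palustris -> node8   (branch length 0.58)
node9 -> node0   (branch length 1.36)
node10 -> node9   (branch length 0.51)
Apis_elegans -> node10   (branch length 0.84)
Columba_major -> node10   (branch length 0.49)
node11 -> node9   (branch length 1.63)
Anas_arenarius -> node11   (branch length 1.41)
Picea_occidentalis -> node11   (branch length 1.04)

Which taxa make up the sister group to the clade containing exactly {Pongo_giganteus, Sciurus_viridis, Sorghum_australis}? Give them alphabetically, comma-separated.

Alnus_arenarius, Arabidopsis_vulgaris, Cavia_longipes, Klebsiella_nanus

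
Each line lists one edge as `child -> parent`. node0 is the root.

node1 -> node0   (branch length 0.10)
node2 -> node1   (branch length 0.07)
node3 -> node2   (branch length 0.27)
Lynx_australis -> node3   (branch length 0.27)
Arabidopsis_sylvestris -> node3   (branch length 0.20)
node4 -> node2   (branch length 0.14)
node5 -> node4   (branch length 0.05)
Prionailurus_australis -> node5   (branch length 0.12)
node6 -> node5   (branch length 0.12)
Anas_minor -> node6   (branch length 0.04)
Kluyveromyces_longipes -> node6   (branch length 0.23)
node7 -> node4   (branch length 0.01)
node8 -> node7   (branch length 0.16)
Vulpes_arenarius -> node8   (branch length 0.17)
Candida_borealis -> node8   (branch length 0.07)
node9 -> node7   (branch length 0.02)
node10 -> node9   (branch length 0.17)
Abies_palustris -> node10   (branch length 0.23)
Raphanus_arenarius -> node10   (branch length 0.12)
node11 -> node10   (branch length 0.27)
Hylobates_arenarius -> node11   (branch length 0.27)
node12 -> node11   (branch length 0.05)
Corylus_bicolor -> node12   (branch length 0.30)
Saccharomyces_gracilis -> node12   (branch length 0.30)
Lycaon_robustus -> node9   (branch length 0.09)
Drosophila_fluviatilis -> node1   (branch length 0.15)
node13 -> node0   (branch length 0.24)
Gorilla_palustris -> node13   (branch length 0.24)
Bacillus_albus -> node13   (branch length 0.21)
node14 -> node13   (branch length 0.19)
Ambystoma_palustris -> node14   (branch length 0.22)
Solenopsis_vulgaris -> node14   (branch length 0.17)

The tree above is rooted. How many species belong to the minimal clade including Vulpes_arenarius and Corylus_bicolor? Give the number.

The MRCA of Vulpes_arenarius and Corylus_bicolor is the node subtending ((Vulpes_arenarius,Candida_borealis),((Abies_palustris,Raphanus_arenarius,(Hylobates_arenarius,(Corylus_bicolor,Saccharomyces_gracilis))),Lycaon_robustus)).
That clade contains 8 terminal taxa: Abies_palustris, Candida_borealis, Corylus_bicolor, Hylobates_arenarius, Lycaon_robustus, Raphanus_arenarius, Saccharomyces_gracilis, Vulpes_arenarius.

8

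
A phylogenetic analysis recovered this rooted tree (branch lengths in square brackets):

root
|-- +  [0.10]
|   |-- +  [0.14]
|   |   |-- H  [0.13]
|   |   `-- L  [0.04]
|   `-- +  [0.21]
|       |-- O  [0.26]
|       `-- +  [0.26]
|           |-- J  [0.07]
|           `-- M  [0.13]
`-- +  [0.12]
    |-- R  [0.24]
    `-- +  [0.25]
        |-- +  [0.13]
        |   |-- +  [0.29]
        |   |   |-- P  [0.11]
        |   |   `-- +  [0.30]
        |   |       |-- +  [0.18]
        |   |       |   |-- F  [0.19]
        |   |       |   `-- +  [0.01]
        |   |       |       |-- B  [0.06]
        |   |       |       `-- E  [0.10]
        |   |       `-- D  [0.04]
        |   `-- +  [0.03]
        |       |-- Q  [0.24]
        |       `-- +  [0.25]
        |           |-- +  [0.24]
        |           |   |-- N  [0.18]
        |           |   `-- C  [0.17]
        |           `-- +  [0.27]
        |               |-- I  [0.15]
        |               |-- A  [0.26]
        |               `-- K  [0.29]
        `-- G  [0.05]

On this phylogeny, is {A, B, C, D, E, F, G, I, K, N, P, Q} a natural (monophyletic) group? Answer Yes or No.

Yes

The most recent common ancestor of these taxa subtends (((P,((F,(B,E)),D)),(Q,((N,C),(I,A,K)))),G).
That clade has exactly 12 tips — every listed taxon and nothing else — so the group is monophyletic.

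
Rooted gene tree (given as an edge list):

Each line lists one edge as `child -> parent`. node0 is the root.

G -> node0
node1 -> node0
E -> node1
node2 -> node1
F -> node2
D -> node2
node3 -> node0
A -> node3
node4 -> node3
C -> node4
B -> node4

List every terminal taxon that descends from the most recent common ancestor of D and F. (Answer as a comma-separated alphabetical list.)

D, F

Tracing D: it sits inside (F,D).
Tracing F: it sits inside (F,D).
The smallest clade enclosing both is (F,D); the answer is its 2 terminal taxa in alphabetical order.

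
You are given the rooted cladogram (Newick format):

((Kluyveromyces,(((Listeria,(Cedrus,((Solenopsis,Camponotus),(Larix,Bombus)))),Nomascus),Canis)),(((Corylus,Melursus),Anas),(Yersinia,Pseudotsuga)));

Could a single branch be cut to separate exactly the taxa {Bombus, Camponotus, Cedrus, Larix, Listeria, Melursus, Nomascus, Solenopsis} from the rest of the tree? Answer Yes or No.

The MRCA of the listed taxa is the root, so the smallest clade containing them is the whole tree.
That clade also contains Anas, Canis, Corylus, Kluyveromyces, Pseudotsuga, Yersinia, which are not in the proposed group, so the group is not monophyletic.

No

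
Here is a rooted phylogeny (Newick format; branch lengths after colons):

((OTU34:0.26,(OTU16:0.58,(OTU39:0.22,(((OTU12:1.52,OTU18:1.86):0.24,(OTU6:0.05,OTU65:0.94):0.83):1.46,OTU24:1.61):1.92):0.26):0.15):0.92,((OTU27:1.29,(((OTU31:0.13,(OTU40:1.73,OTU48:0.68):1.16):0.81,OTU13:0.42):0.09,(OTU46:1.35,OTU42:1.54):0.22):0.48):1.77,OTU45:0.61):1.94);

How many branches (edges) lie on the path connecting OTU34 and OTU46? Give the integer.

7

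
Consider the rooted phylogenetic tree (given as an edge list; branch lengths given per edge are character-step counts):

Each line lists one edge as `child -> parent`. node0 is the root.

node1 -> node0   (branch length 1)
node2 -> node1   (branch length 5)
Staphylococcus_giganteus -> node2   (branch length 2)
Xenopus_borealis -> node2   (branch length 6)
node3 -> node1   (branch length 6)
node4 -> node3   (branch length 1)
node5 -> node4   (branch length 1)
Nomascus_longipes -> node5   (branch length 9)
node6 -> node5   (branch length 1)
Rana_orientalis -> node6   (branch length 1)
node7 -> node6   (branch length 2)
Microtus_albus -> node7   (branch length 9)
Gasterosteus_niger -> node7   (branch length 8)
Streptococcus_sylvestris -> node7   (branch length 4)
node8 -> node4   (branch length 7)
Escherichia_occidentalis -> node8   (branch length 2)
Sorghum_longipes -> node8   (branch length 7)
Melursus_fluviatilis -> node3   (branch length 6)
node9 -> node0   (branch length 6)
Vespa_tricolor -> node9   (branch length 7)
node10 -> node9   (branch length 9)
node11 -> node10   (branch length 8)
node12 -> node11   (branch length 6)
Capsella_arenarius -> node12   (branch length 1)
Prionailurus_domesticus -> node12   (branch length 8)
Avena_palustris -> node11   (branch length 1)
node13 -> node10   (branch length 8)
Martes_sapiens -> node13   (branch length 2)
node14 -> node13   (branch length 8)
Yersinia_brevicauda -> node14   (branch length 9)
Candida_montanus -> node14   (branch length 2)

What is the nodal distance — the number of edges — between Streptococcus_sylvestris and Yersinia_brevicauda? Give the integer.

12

The MRCA of Streptococcus_sylvestris and Yersinia_brevicauda is the root of the tree.
From Streptococcus_sylvestris up to that node: 7 branches. From Yersinia_brevicauda up to the same node: 5 branches. Total: 7 + 5 = 12.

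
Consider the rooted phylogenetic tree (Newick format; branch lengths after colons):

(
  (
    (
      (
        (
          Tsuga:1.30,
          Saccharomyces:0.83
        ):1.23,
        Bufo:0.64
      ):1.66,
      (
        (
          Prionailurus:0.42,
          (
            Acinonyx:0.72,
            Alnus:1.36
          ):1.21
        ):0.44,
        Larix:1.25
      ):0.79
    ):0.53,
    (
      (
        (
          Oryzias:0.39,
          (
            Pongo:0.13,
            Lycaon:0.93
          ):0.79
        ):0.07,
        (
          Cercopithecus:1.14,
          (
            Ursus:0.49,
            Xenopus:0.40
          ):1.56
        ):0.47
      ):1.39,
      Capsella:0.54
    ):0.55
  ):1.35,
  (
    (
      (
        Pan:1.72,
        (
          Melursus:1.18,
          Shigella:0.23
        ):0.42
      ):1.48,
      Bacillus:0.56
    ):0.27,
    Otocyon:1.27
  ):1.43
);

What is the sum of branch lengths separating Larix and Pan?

8.82

The path runs Larix → … → MRCA → … → Pan; the MRCA is the root of the tree.
Branch lengths along that path: 1.25 + 0.79 + 0.53 + 1.35 + 1.43 + 0.27 + 1.48 + 1.72 = 8.82.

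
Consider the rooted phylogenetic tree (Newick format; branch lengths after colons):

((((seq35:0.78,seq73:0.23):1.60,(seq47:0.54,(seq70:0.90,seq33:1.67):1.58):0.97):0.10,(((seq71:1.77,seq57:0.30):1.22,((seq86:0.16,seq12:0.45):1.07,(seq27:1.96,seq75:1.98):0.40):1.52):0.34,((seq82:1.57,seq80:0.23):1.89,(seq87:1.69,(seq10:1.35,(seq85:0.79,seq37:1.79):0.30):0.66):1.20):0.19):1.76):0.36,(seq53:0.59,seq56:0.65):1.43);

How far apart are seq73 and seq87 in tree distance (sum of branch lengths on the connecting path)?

The path runs seq73 → … → MRCA → … → seq87; the MRCA is the node subtending (((seq35,seq73),(seq47,(seq70,seq33))),(((seq71,seq57),((seq86,seq12),(seq27,seq75))),((seq82,seq80),(seq87,(seq10,(seq85,seq37)))))).
Branch lengths along that path: 0.23 + 1.60 + 0.10 + 1.76 + 0.19 + 1.20 + 1.69 = 6.77.

6.77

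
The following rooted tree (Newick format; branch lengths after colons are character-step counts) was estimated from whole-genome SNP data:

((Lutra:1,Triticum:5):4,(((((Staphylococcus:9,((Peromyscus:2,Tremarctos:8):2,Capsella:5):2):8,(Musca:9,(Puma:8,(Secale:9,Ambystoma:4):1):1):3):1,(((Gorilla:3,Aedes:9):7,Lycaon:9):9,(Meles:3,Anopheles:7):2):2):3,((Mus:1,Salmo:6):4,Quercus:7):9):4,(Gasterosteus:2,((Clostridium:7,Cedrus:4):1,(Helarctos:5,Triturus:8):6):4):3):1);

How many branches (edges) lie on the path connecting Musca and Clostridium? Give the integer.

9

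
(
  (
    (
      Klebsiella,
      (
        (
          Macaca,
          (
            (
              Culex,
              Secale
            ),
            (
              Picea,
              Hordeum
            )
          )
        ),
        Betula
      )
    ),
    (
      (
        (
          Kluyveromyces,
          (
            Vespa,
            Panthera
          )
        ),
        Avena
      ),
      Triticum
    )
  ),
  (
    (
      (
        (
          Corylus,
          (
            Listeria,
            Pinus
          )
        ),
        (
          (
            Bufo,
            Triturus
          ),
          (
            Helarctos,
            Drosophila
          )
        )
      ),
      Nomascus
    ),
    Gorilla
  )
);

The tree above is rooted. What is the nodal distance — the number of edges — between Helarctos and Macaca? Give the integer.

The MRCA of Helarctos and Macaca is the root of the tree.
From Helarctos up to that node: 6 branches. From Macaca up to the same node: 5 branches. Total: 6 + 5 = 11.

11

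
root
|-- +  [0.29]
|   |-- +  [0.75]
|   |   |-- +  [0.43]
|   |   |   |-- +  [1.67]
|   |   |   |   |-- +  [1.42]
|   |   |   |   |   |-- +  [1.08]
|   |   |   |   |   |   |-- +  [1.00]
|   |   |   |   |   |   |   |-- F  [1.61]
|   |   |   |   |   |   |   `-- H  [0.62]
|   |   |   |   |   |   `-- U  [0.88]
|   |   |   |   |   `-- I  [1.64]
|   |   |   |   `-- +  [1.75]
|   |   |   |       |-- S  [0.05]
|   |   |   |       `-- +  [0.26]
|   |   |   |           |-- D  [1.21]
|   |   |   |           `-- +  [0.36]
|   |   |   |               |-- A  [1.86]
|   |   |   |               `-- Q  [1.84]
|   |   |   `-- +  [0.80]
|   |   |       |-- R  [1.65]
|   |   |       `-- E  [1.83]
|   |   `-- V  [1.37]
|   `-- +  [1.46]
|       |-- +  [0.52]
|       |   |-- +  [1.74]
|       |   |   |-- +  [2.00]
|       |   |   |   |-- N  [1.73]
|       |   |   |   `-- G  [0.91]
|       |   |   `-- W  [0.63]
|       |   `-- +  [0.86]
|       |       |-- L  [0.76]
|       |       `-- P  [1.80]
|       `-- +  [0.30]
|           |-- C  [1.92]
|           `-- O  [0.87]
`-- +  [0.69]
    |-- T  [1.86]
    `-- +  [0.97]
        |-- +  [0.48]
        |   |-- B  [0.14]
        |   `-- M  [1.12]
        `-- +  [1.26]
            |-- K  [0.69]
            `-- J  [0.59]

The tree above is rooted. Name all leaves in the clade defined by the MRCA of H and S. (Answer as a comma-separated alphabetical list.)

Tracing H: it sits inside (F,H).
Tracing S: it sits inside (S,(D,(A,Q))).
The smallest clade enclosing both is ((((F,H),U),I),(S,(D,(A,Q)))); the answer is its 8 terminal taxa in alphabetical order.

A, D, F, H, I, Q, S, U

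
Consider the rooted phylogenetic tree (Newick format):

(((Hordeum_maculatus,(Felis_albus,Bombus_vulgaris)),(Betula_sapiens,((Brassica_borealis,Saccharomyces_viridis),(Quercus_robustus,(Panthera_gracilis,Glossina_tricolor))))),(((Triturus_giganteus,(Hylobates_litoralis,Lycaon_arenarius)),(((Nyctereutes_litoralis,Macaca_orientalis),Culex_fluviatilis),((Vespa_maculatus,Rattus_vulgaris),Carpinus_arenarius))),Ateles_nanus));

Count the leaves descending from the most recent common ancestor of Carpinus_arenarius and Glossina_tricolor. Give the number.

19

The MRCA of Carpinus_arenarius and Glossina_tricolor is the root, so the clade is the entire tree.
That clade contains 19 terminal taxa: Ateles_nanus, Betula_sapiens, Bombus_vulgaris, Brassica_borealis, Carpinus_arenarius, Culex_fluviatilis, Felis_albus, Glossina_tricolor, Hordeum_maculatus, Hylobates_litoralis, Lycaon_arenarius, Macaca_orientalis, Nyctereutes_litoralis, Panthera_gracilis, Quercus_robustus, Rattus_vulgaris, Saccharomyces_viridis, Triturus_giganteus, Vespa_maculatus.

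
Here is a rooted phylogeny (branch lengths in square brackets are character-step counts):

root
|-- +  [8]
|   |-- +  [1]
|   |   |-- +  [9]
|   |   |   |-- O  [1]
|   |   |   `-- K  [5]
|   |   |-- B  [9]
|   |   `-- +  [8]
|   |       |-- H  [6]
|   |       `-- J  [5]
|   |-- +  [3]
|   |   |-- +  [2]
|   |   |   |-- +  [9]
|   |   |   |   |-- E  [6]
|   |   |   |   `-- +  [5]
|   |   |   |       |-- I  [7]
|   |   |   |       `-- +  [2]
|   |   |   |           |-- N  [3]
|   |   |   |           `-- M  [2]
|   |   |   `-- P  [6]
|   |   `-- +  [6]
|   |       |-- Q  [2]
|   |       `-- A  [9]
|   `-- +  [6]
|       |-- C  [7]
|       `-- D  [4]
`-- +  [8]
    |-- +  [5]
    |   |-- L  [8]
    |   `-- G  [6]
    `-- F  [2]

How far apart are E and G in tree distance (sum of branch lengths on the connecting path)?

The path runs E → … → MRCA → … → G; the MRCA is the root of the tree.
Branch lengths along that path: 6 + 9 + 2 + 3 + 8 + 8 + 5 + 6 = 47.

47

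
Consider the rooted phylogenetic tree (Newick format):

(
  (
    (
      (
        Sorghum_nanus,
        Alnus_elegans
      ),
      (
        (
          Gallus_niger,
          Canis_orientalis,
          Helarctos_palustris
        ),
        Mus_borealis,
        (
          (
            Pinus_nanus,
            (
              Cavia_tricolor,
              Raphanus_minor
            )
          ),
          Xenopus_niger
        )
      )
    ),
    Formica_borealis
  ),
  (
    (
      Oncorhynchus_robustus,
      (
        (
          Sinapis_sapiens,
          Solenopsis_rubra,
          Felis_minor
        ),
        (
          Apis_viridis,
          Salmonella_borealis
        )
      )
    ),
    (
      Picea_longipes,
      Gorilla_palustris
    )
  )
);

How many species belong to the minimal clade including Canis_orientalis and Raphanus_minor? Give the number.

8

The MRCA of Canis_orientalis and Raphanus_minor is the node subtending ((Gallus_niger,Canis_orientalis,Helarctos_palustris),Mus_borealis,((Pinus_nanus,(Cavia_tricolor,Raphanus_minor)),Xenopus_niger)).
That clade contains 8 terminal taxa: Canis_orientalis, Cavia_tricolor, Gallus_niger, Helarctos_palustris, Mus_borealis, Pinus_nanus, Raphanus_minor, Xenopus_niger.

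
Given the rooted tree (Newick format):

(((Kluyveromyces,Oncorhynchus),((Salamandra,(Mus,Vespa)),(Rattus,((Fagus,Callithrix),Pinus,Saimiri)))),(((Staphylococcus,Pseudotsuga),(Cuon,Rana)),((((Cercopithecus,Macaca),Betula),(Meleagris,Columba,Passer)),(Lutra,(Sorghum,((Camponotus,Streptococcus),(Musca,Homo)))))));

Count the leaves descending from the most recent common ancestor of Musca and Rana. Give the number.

16

The MRCA of Musca and Rana is the node subtending (((Staphylococcus,Pseudotsuga),(Cuon,Rana)),((((Cercopithecus,Macaca),Betula),(Meleagris,Columba,Passer)),(Lutra,(Sorghum,((Camponotus,Streptococcus),(Musca,Homo)))))).
That clade contains 16 terminal taxa: Betula, Camponotus, Cercopithecus, Columba, Cuon, Homo, Lutra, Macaca, Meleagris, Musca, Passer, Pseudotsuga, Rana, Sorghum, Staphylococcus, Streptococcus.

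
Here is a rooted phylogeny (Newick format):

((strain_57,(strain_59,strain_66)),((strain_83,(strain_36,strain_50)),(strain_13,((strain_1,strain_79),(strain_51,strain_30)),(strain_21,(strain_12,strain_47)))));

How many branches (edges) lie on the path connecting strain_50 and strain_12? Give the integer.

7

The MRCA of strain_50 and strain_12 is the node subtending ((strain_83,(strain_36,strain_50)),(strain_13,((strain_1,strain_79),(strain_51,strain_30)),(strain_21,(strain_12,strain_47)))).
From strain_50 up to that node: 3 branches. From strain_12 up to the same node: 4 branches. Total: 3 + 4 = 7.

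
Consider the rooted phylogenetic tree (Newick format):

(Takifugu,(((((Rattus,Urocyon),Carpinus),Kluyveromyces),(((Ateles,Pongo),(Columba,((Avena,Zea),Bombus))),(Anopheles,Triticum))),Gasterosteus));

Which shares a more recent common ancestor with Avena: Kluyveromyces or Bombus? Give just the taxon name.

The MRCA of Avena and Bombus subtends ((Avena,Zea),Bombus) (3 taxa).
The MRCA of Avena and Kluyveromyces subtends ((((Rattus,Urocyon),Carpinus),Kluyveromyces),(((Ateles,Pongo),(Columba,((Avena,Zea),Bombus))),(Anopheles,Triticum))) (12 taxa).
The first is nested inside the second, so Avena shares a more recent common ancestor with Bombus.

Bombus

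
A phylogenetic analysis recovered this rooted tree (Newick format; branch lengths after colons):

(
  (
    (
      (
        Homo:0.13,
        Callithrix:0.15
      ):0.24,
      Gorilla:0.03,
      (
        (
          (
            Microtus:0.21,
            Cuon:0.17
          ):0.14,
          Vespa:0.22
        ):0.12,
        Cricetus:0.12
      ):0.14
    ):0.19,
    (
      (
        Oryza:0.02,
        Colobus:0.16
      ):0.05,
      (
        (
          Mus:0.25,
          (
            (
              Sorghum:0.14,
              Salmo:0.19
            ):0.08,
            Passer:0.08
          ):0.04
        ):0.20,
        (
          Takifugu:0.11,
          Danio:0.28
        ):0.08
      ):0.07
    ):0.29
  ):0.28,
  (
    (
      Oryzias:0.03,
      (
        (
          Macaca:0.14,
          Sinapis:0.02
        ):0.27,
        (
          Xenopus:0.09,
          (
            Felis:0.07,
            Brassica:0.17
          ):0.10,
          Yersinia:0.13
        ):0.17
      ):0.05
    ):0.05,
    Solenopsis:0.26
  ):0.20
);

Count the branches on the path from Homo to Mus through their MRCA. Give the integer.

7

The MRCA of Homo and Mus is the node subtending (((Homo,Callithrix),Gorilla,(((Microtus,Cuon),Vespa),Cricetus)),((Oryza,Colobus),((Mus,((Sorghum,Salmo),Passer)),(Takifugu,Danio)))).
From Homo up to that node: 3 branches. From Mus up to the same node: 4 branches. Total: 3 + 4 = 7.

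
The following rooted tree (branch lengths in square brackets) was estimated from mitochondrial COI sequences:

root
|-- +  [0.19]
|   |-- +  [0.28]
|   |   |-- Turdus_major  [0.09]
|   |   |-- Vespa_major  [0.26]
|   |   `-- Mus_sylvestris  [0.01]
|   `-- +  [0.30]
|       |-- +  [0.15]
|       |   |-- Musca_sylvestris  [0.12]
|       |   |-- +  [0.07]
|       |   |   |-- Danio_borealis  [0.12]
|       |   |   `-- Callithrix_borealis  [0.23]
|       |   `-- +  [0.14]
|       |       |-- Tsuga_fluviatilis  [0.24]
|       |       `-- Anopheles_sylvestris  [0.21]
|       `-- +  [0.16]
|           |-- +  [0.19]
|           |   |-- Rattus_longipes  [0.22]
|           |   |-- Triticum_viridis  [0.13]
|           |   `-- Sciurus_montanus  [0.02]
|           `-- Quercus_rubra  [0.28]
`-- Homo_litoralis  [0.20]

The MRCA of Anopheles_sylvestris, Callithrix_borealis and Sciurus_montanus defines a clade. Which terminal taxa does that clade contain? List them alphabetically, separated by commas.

Tracing Anopheles_sylvestris: it sits inside (Tsuga_fluviatilis,Anopheles_sylvestris).
Tracing Callithrix_borealis: it sits inside (Danio_borealis,Callithrix_borealis).
Tracing Sciurus_montanus: it sits inside (Rattus_longipes,Triticum_viridis,Sciurus_montanus).
The smallest clade enclosing all 3 is ((Musca_sylvestris,(Danio_borealis,Callithrix_borealis),(Tsuga_fluviatilis,Anopheles_sylvestris)),((Rattus_longipes,Triticum_viridis,Sciurus_montanus),Quercus_rubra)); the answer is its 9 terminal taxa in alphabetical order.

Anopheles_sylvestris, Callithrix_borealis, Danio_borealis, Musca_sylvestris, Quercus_rubra, Rattus_longipes, Sciurus_montanus, Triticum_viridis, Tsuga_fluviatilis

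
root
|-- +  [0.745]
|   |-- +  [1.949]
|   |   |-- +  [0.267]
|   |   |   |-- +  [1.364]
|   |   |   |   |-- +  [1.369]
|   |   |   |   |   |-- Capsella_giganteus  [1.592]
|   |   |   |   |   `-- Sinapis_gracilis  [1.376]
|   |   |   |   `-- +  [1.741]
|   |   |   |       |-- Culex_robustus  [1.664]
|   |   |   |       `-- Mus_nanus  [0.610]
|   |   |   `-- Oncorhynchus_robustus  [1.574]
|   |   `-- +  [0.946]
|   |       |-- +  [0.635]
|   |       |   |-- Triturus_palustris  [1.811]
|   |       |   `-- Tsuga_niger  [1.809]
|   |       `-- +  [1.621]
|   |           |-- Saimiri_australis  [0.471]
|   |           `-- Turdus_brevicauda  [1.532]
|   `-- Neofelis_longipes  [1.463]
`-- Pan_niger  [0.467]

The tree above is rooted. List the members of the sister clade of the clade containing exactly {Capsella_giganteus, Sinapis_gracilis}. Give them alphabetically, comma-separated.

The clade containing exactly {Capsella_giganteus, Sinapis_gracilis} attaches to the tree at the node subtending ((Capsella_giganteus,Sinapis_gracilis),(Culex_robustus,Mus_nanus)).
The other lineage descending from that same node — the sister group — is (Culex_robustus,Mus_nanus); its 2 tips in alphabetical order are the answer.

Culex_robustus, Mus_nanus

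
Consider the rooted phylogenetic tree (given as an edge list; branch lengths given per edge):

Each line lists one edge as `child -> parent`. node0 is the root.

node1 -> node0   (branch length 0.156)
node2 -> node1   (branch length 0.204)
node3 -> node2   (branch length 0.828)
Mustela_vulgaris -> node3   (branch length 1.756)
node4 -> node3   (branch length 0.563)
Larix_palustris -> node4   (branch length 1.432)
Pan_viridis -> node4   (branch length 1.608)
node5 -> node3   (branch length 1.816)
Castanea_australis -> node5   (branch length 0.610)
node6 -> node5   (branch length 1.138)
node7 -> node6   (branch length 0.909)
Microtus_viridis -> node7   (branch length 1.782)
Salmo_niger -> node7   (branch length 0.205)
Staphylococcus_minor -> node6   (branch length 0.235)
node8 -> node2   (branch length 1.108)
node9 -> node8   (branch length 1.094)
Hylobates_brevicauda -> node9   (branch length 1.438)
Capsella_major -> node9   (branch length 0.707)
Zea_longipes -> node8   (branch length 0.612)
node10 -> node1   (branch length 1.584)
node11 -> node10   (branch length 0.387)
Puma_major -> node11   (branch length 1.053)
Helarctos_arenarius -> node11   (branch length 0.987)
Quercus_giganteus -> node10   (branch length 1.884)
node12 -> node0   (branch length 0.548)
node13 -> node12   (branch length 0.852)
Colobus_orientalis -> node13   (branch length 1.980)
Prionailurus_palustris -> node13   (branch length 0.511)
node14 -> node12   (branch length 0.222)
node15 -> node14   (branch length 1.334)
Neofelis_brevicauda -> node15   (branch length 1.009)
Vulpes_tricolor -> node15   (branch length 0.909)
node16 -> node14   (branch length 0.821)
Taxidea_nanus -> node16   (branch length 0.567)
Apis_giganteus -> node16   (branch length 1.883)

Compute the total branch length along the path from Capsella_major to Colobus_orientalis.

6.649

The path runs Capsella_major → … → MRCA → … → Colobus_orientalis; the MRCA is the root of the tree.
Branch lengths along that path: 0.707 + 1.094 + 1.108 + 0.204 + 0.156 + 0.548 + 0.852 + 1.980 = 6.649.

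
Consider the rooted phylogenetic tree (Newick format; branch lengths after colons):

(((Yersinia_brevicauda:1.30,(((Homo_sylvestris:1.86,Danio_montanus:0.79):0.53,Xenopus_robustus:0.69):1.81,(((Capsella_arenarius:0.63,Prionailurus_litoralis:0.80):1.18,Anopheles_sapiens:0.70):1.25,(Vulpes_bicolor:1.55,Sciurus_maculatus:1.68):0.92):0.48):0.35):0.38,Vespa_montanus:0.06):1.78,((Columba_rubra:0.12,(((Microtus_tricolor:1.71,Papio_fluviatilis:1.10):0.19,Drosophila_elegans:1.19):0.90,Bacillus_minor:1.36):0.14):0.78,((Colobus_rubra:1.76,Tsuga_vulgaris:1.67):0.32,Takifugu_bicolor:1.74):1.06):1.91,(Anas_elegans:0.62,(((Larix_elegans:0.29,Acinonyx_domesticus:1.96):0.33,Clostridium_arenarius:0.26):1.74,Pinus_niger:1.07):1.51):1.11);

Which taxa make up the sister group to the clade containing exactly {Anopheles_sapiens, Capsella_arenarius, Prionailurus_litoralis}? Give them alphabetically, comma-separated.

The clade containing exactly {Anopheles_sapiens, Capsella_arenarius, Prionailurus_litoralis} attaches to the tree at the node subtending (((Capsella_arenarius,Prionailurus_litoralis),Anopheles_sapiens),(Vulpes_bicolor,Sciurus_maculatus)).
The other lineage descending from that same node — the sister group — is (Vulpes_bicolor,Sciurus_maculatus); its 2 tips in alphabetical order are the answer.

Sciurus_maculatus, Vulpes_bicolor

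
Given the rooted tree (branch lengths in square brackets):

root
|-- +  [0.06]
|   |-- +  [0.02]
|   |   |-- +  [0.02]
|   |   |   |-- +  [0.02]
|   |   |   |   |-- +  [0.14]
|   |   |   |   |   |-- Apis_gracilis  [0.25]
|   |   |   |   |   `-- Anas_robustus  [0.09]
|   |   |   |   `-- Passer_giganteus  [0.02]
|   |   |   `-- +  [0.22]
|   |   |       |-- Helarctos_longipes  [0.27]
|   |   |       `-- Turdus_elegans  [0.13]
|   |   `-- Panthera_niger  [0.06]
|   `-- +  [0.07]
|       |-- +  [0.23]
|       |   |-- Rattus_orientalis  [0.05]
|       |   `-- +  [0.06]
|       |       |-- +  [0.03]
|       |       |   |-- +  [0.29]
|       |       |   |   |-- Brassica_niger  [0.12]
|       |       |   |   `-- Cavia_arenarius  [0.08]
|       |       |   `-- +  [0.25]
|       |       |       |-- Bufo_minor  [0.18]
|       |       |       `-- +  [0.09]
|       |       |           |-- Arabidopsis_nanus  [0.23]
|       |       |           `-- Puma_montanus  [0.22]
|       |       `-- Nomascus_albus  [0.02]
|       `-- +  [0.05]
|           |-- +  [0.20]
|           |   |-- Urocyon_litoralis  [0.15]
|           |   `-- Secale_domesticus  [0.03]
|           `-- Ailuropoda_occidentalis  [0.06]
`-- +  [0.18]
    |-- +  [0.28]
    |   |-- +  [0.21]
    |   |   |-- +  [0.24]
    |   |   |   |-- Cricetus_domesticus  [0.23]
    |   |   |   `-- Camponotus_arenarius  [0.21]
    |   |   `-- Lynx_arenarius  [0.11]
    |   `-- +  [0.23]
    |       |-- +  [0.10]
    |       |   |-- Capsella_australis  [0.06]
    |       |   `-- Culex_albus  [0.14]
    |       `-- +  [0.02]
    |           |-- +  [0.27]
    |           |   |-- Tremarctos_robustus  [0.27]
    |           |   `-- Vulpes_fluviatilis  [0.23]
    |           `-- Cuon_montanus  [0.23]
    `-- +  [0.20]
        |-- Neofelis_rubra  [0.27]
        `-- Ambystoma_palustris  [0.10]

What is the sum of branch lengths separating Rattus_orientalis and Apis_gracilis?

0.80

The path runs Rattus_orientalis → … → MRCA → … → Apis_gracilis; the MRCA is the node subtending (((((Apis_gracilis,Anas_robustus),Passer_giganteus),(Helarctos_longipes,Turdus_elegans)),Panthera_niger),((Rattus_orientalis,(((Brassica_niger,Cavia_arenarius),(Bufo_minor,(Arabidopsis_nanus,Puma_montanus))),Nomascus_albus)),((Urocyon_litoralis,Secale_domesticus),Ailuropoda_occidentalis))).
Branch lengths along that path: 0.05 + 0.23 + 0.07 + 0.02 + 0.02 + 0.02 + 0.14 + 0.25 = 0.80.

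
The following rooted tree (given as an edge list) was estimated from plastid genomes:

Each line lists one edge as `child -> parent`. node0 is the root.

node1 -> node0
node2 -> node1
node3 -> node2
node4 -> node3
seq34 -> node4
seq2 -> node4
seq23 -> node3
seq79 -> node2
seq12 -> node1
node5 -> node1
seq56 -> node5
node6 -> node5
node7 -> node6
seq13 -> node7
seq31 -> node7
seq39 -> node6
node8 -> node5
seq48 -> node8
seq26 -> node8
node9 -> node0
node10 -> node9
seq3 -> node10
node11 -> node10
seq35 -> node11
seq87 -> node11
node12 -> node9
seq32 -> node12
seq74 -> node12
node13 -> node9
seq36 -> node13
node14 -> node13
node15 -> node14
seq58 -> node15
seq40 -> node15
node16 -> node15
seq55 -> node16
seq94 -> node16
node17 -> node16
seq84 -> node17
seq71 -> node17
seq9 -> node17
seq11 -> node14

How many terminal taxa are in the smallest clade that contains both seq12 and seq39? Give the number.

11

The MRCA of seq12 and seq39 is the node subtending ((((seq34,seq2),seq23),seq79),seq12,(seq56,((seq13,seq31),seq39),(seq48,seq26))).
That clade contains 11 terminal taxa: seq12, seq13, seq2, seq23, seq26, seq31, seq34, seq39, seq48, seq56, seq79.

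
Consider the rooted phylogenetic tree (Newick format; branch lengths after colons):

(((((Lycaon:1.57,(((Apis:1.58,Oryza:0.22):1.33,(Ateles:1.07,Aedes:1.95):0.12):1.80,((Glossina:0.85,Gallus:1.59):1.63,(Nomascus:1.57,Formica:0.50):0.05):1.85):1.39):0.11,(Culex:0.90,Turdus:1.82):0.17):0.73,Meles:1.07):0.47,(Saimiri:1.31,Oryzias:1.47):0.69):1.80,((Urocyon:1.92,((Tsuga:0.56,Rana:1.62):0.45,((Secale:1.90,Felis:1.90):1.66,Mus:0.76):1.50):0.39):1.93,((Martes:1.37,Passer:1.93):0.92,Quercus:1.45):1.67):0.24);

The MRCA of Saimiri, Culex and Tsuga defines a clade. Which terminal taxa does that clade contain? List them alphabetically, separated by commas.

Tracing Saimiri: it sits inside (Saimiri,Oryzias).
Tracing Culex: it sits inside (Culex,Turdus).
Tracing Tsuga: it sits inside (Tsuga,Rana).
The smallest clade enclosing all 3 is the whole tree (their MRCA is the root), so the answer is all 23 tips in alphabetical order.

Aedes, Apis, Ateles, Culex, Felis, Formica, Gallus, Glossina, Lycaon, Martes, Meles, Mus, Nomascus, Oryza, Oryzias, Passer, Quercus, Rana, Saimiri, Secale, Tsuga, Turdus, Urocyon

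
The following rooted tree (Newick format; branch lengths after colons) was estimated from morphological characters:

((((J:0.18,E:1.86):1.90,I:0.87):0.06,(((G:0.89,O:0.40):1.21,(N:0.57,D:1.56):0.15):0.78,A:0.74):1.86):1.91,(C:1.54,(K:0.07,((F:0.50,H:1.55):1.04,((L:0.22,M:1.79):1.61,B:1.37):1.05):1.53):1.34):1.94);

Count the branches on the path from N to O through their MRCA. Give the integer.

The MRCA of N and O is the node subtending ((G,O),(N,D)).
From N up to that node: 2 branches. From O up to the same node: 2 branches. Total: 2 + 2 = 4.

4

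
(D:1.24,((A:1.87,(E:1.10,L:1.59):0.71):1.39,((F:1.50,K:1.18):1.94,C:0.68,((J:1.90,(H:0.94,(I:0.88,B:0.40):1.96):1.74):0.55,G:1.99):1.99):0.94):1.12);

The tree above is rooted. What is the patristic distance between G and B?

The path runs G → … → MRCA → … → B; the MRCA is the node subtending ((J,(H,(I,B))),G).
Branch lengths along that path: 1.99 + 0.55 + 1.74 + 1.96 + 0.40 = 6.64.

6.64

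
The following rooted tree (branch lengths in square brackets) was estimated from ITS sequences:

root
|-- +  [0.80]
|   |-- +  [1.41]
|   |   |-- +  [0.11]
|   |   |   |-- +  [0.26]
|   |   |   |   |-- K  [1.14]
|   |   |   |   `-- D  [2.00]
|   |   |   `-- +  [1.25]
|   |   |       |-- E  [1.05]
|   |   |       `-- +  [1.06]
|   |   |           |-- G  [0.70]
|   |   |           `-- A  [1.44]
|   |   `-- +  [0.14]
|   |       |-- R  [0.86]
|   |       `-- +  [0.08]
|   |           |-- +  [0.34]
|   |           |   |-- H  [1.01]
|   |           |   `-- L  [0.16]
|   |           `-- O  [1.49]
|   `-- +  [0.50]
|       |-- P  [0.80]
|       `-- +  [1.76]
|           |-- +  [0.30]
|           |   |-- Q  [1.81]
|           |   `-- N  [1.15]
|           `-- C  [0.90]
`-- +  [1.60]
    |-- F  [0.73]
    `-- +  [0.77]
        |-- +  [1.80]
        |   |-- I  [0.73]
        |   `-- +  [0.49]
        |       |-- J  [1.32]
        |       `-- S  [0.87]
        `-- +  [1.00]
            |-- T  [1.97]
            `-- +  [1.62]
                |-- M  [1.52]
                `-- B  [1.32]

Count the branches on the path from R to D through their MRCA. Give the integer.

The MRCA of R and D is the node subtending (((K,D),(E,(G,A))),(R,((H,L),O))).
From R up to that node: 2 branches. From D up to the same node: 3 branches. Total: 2 + 3 = 5.

5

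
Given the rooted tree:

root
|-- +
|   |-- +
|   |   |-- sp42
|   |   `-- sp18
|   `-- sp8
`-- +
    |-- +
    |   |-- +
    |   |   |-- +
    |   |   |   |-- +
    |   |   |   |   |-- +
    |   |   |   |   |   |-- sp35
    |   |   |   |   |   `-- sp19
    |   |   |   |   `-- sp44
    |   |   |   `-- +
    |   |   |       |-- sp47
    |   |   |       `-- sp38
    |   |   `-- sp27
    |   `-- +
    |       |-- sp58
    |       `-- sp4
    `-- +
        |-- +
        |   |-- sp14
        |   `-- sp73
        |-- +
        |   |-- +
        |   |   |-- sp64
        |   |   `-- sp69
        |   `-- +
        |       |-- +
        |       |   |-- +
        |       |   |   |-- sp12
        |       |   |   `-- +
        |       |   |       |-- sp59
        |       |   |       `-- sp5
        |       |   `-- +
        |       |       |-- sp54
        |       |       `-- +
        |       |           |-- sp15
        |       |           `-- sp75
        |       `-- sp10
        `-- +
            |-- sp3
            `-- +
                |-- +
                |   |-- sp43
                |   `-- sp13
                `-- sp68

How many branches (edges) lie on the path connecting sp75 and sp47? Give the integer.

The MRCA of sp75 and sp47 is the node subtending ((((((sp35,sp19),sp44),(sp47,sp38)),sp27),(sp58,sp4)),((sp14,sp73),((sp64,sp69),(((sp12,(sp59,sp5)),(sp54,(sp15,sp75))),sp10)),(sp3,((sp43,sp13),sp68)))).
From sp75 up to that node: 7 branches. From sp47 up to the same node: 5 branches. Total: 7 + 5 = 12.

12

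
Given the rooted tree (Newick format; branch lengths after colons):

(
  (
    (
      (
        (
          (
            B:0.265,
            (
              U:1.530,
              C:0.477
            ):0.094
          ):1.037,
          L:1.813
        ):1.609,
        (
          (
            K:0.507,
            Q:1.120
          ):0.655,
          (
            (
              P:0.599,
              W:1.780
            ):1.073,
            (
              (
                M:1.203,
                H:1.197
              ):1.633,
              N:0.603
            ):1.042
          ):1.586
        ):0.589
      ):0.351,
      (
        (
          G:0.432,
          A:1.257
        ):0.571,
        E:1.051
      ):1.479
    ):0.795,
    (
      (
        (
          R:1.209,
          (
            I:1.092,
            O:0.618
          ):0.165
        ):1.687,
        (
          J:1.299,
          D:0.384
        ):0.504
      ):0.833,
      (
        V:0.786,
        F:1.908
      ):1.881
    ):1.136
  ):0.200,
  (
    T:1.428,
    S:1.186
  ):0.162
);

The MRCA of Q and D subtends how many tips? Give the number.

The MRCA of Q and D is the node subtending (((((B,(U,C)),L),((K,Q),((P,W),((M,H),N)))),((G,A),E)),(((R,(I,O)),(J,D)),(V,F))).
That clade contains 21 terminal taxa: A, B, C, D, E, F, G, H, I, J, K, L, M, N, O, P, Q, R, U, V, W.

21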